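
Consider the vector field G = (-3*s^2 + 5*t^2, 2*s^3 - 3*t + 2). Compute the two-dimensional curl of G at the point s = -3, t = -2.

∂G₂/∂s = 6*s^2
∂G₁/∂t = 10*t
Scalar curl = 6*s^2 - 10*t
At (-3, -2): 74.

74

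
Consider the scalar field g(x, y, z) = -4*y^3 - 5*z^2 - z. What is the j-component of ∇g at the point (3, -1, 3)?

(∇g)_2 = ∂g/∂y = -12*y^2
At (3, -1, 3): -12.

-12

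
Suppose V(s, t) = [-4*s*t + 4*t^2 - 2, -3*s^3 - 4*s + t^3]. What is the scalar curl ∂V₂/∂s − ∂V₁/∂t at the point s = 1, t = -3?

15

∂V₂/∂s = -9*s^2 - 4
∂V₁/∂t = -4*s + 8*t
Scalar curl = -9*s^2 + 4*s - 8*t - 4
At (1, -3): 15.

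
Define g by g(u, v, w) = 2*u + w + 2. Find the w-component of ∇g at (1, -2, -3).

(∇g)_3 = ∂g/∂w = 1
At (1, -2, -3): 1.

1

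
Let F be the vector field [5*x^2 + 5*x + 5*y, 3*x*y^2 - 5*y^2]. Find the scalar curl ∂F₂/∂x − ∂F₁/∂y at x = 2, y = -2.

7

∂F₂/∂x = 3*y^2
∂F₁/∂y = 5
Scalar curl = 3*y^2 - 5
At (2, -2): 7.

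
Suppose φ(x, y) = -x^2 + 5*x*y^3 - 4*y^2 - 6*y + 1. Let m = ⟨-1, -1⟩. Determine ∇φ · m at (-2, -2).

146

∂φ/∂x = -2*x + 5*y^3
∂φ/∂y = 15*x*y^2 - 8*y - 6
∇φ at (-2, -2) = (-36, -110)
∇φ · m = (-36)(-1) + (-110)(-1) = 146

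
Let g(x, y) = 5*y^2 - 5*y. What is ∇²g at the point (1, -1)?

10

∂²g/∂x² = 0
∂²g/∂y² = 10
∇²g = 10
At (1, -1): 10.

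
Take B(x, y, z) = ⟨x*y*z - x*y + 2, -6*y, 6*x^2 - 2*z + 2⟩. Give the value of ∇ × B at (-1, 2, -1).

(0, 10, -2)

(∇×B)₁ = ∂B₃/∂y − ∂B₂/∂z = 0
(∇×B)₂ = ∂B₁/∂z − ∂B₃/∂x = x*y - 12*x
(∇×B)₃ = ∂B₂/∂x − ∂B₁/∂y = -x*z + x
∇×B = (0, x*y - 12*x, -x*z + x)
At (-1, 2, -1): (0, 10, -2).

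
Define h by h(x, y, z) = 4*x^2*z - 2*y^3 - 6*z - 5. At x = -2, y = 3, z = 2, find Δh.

∂²h/∂x² = 8*z
∂²h/∂y² = -12*y
∂²h/∂z² = 0
∇²h = -12*y + 8*z
At (-2, 3, 2): -20.

-20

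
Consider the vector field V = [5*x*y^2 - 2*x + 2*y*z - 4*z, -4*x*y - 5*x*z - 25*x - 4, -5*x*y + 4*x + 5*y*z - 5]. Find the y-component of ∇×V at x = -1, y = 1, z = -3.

(∇×V)_2 = ∂V₁/∂z − ∂V₃/∂x
= 2*y - 4 − (-5*y + 4)
= 7*y - 8
At (-1, 1, -3): -1.

-1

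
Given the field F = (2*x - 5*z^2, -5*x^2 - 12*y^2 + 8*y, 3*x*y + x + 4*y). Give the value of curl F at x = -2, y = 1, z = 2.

(-2, -24, 20)

(∇×F)₁ = ∂F₃/∂y − ∂F₂/∂z = 3*x + 4
(∇×F)₂ = ∂F₁/∂z − ∂F₃/∂x = -3*y - 10*z - 1
(∇×F)₃ = ∂F₂/∂x − ∂F₁/∂y = -10*x
∇×F = (3*x + 4, -3*y - 10*z - 1, -10*x)
At (-2, 1, 2): (-2, -24, 20).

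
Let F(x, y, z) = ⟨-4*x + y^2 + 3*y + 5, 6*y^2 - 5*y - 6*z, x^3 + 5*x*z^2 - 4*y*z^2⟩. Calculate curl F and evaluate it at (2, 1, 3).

(∇×F)₁ = ∂F₃/∂y − ∂F₂/∂z = -4*z^2 + 6
(∇×F)₂ = ∂F₁/∂z − ∂F₃/∂x = -3*x^2 - 5*z^2
(∇×F)₃ = ∂F₂/∂x − ∂F₁/∂y = -2*y - 3
∇×F = (-4*z^2 + 6, -3*x^2 - 5*z^2, -2*y - 3)
At (2, 1, 3): (-30, -57, -5).

(-30, -57, -5)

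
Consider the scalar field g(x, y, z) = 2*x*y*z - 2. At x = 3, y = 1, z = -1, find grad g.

(-2, -6, 6)

∂g/∂x = 2*y*z
∂g/∂y = 2*x*z
∂g/∂z = 2*x*y
∇g = (2*y*z, 2*x*z, 2*x*y)
At (3, 1, -1): (-2, -6, 6).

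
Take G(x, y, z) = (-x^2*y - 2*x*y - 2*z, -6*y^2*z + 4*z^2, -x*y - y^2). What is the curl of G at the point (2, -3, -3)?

(82, -5, 8)

(∇×G)₁ = ∂G₃/∂y − ∂G₂/∂z = -x + 6*y^2 - 2*y - 8*z
(∇×G)₂ = ∂G₁/∂z − ∂G₃/∂x = y - 2
(∇×G)₃ = ∂G₂/∂x − ∂G₁/∂y = x^2 + 2*x
∇×G = (-x + 6*y^2 - 2*y - 8*z, y - 2, x^2 + 2*x)
At (2, -3, -3): (82, -5, 8).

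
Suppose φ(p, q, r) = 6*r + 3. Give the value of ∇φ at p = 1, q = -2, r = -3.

∂φ/∂p = 0
∂φ/∂q = 0
∂φ/∂r = 6
∇φ = (0, 0, 6)
At (1, -2, -3): (0, 0, 6).

(0, 0, 6)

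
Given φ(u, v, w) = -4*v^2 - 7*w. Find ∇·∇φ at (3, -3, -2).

-8

∂²φ/∂u² = 0
∂²φ/∂v² = -8
∂²φ/∂w² = 0
∇²φ = -8
At (3, -3, -2): -8.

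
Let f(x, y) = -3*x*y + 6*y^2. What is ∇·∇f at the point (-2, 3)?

12

∂²f/∂x² = 0
∂²f/∂y² = 12
∇²f = 12
At (-2, 3): 12.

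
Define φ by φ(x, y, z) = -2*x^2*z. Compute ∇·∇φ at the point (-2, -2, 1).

∂²φ/∂x² = -4*z
∂²φ/∂y² = 0
∂²φ/∂z² = 0
∇²φ = -4*z
At (-2, -2, 1): -4.

-4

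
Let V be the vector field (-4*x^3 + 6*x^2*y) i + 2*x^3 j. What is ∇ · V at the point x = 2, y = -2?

∂V₁/∂x = -12*x^2 + 12*x*y
∂V₂/∂y = 0
∇·V = -12*x^2 + 12*x*y
At (2, -2): -96.

-96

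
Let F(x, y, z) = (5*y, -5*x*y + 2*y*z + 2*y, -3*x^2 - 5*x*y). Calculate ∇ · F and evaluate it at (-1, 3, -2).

3

∂F₁/∂x = 0
∂F₂/∂y = -5*x + 2*z + 2
∂F₃/∂z = 0
∇·F = -5*x + 2*z + 2
At (-1, 3, -2): 3.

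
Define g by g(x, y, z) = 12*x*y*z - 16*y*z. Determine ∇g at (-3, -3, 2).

∂g/∂x = 12*y*z
∂g/∂y = 12*x*z - 16*z
∂g/∂z = 12*x*y - 16*y
∇g = (12*y*z, 12*x*z - 16*z, 12*x*y - 16*y)
At (-3, -3, 2): (-72, -104, 156).

(-72, -104, 156)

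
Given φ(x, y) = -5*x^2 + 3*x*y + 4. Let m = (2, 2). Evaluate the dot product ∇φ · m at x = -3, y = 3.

60

∂φ/∂x = -10*x + 3*y
∂φ/∂y = 3*x
∇φ at (-3, 3) = (39, -9)
∇φ · m = (39)(2) + (-9)(2) = 60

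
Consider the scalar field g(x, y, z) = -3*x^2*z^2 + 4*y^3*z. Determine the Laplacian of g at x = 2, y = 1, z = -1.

-54

∂²g/∂x² = -6*z^2
∂²g/∂y² = 24*y*z
∂²g/∂z² = -6*x^2
∇²g = -6*x^2 + 24*y*z - 6*z^2
At (2, 1, -1): -54.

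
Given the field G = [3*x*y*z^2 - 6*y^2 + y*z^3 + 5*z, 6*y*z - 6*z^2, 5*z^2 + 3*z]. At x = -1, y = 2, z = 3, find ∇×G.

(∇×G)₁ = ∂G₃/∂y − ∂G₂/∂z = -6*y + 12*z
(∇×G)₂ = ∂G₁/∂z − ∂G₃/∂x = 6*x*y*z + 3*y*z^2 + 5
(∇×G)₃ = ∂G₂/∂x − ∂G₁/∂y = -3*x*z^2 + 12*y - z^3
∇×G = (-6*y + 12*z, 6*x*y*z + 3*y*z^2 + 5, -3*x*z^2 + 12*y - z^3)
At (-1, 2, 3): (24, 23, 24).

(24, 23, 24)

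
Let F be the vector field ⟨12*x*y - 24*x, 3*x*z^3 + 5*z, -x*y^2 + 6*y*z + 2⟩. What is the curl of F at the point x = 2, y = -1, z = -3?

(∇×F)₁ = ∂F₃/∂y − ∂F₂/∂z = -2*x*y - 9*x*z^2 + 6*z - 5
(∇×F)₂ = ∂F₁/∂z − ∂F₃/∂x = y^2
(∇×F)₃ = ∂F₂/∂x − ∂F₁/∂y = -12*x + 3*z^3
∇×F = (-2*x*y - 9*x*z^2 + 6*z - 5, y^2, -12*x + 3*z^3)
At (2, -1, -3): (-181, 1, -105).

(-181, 1, -105)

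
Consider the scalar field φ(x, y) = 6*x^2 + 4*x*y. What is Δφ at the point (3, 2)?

12

∂²φ/∂x² = 12
∂²φ/∂y² = 0
∇²φ = 12
At (3, 2): 12.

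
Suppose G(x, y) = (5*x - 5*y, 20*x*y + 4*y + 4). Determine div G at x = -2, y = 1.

-31

∂G₁/∂x = 5
∂G₂/∂y = 20*x + 4
∇·G = 20*x + 9
At (-2, 1): -31.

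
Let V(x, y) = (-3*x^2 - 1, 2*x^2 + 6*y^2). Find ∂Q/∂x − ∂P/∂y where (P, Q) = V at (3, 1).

∂V₂/∂x = 4*x
∂V₁/∂y = 0
Scalar curl = 4*x
At (3, 1): 12.

12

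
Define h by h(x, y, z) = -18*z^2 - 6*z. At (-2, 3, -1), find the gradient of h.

∂h/∂x = 0
∂h/∂y = 0
∂h/∂z = -36*z - 6
∇h = (0, 0, -36*z - 6)
At (-2, 3, -1): (0, 0, 30).

(0, 0, 30)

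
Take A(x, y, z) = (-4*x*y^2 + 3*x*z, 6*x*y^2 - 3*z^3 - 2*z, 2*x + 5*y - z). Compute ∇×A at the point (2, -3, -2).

(43, 4, 6)

(∇×A)₁ = ∂A₃/∂y − ∂A₂/∂z = 9*z^2 + 7
(∇×A)₂ = ∂A₁/∂z − ∂A₃/∂x = 3*x - 2
(∇×A)₃ = ∂A₂/∂x − ∂A₁/∂y = 8*x*y + 6*y^2
∇×A = (9*z^2 + 7, 3*x - 2, 8*x*y + 6*y^2)
At (2, -3, -2): (43, 4, 6).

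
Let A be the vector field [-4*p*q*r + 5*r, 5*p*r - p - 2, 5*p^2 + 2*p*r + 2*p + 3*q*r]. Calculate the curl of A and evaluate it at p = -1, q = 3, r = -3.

(-4, 31, -4)

(∇×A)₁ = ∂A₃/∂q − ∂A₂/∂r = -5*p + 3*r
(∇×A)₂ = ∂A₁/∂r − ∂A₃/∂p = -4*p*q - 10*p - 2*r + 3
(∇×A)₃ = ∂A₂/∂p − ∂A₁/∂q = 4*p*r + 5*r - 1
∇×A = (-5*p + 3*r, -4*p*q - 10*p - 2*r + 3, 4*p*r + 5*r - 1)
At (-1, 3, -3): (-4, 31, -4).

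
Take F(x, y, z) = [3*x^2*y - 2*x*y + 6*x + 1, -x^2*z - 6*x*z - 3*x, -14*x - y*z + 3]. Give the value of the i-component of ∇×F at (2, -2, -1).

17

(∇×F)_1 = ∂F₃/∂y − ∂F₂/∂z
= -z − (-x^2 - 6*x)
= x^2 + 6*x - z
At (2, -2, -1): 17.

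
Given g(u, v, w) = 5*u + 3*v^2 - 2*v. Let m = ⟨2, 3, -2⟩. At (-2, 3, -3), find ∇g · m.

∂g/∂u = 5
∂g/∂v = 6*v - 2
∂g/∂w = 0
∇g at (-2, 3, -3) = (5, 16, 0)
∇g · m = (5)(2) + (16)(3) + (0)(-2) = 58

58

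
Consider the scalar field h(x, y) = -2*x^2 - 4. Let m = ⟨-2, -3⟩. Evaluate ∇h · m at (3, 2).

∂h/∂x = -4*x
∂h/∂y = 0
∇h at (3, 2) = (-12, 0)
∇h · m = (-12)(-2) + (0)(-3) = 24

24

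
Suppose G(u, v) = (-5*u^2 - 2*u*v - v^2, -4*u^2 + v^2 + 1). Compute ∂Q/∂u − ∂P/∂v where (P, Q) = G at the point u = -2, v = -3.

6

∂G₂/∂u = -8*u
∂G₁/∂v = -2*u - 2*v
Scalar curl = -6*u + 2*v
At (-2, -3): 6.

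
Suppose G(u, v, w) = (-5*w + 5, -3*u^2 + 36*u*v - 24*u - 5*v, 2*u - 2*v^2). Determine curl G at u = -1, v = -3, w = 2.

(∇×G)₁ = ∂G₃/∂v − ∂G₂/∂w = -4*v
(∇×G)₂ = ∂G₁/∂w − ∂G₃/∂u = -7
(∇×G)₃ = ∂G₂/∂u − ∂G₁/∂v = -6*u + 36*v - 24
∇×G = (-4*v, -7, -6*u + 36*v - 24)
At (-1, -3, 2): (12, -7, -126).

(12, -7, -126)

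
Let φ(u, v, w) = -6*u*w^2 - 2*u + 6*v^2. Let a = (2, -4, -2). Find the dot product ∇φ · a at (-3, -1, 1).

-40

∂φ/∂u = -6*w^2 - 2
∂φ/∂v = 12*v
∂φ/∂w = -12*u*w
∇φ at (-3, -1, 1) = (-8, -12, 36)
∇φ · a = (-8)(2) + (-12)(-4) + (36)(-2) = -40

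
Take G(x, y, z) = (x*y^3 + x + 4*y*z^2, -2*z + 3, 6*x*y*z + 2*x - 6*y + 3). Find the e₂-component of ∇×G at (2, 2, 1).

2

(∇×G)_2 = ∂G₁/∂z − ∂G₃/∂x
= 8*y*z − (6*y*z + 2)
= 2*y*z - 2
At (2, 2, 1): 2.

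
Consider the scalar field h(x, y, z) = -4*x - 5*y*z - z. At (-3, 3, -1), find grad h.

(-4, 5, -16)

∂h/∂x = -4
∂h/∂y = -5*z
∂h/∂z = -5*y - 1
∇h = (-4, -5*z, -5*y - 1)
At (-3, 3, -1): (-4, 5, -16).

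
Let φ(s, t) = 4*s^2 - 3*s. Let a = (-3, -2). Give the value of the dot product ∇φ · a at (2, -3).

-39

∂φ/∂s = 8*s - 3
∂φ/∂t = 0
∇φ at (2, -3) = (13, 0)
∇φ · a = (13)(-3) + (0)(-2) = -39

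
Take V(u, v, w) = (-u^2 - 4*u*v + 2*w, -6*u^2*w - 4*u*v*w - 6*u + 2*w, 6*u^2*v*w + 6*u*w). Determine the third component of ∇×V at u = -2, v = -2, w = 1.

(∇×V)_3 = ∂V₂/∂u − ∂V₁/∂v
= -12*u*w - 4*v*w - 6 − (-4*u)
= -12*u*w + 4*u - 4*v*w - 6
At (-2, -2, 1): 18.

18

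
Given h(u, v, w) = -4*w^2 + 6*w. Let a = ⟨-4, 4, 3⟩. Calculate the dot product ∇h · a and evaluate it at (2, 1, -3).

∂h/∂u = 0
∂h/∂v = 0
∂h/∂w = -8*w + 6
∇h at (2, 1, -3) = (0, 0, 30)
∇h · a = (0)(-4) + (0)(4) + (30)(3) = 90

90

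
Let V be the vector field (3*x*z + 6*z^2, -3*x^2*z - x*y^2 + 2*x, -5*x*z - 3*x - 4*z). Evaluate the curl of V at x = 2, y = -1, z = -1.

(∇×V)₁ = ∂V₃/∂y − ∂V₂/∂z = 3*x^2
(∇×V)₂ = ∂V₁/∂z − ∂V₃/∂x = 3*x + 17*z + 3
(∇×V)₃ = ∂V₂/∂x − ∂V₁/∂y = -6*x*z - y^2 + 2
∇×V = (3*x^2, 3*x + 17*z + 3, -6*x*z - y^2 + 2)
At (2, -1, -1): (12, -8, 13).

(12, -8, 13)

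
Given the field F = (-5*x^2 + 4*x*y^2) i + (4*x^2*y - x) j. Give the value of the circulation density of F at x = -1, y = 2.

-1

∂F₂/∂x = 8*x*y - 1
∂F₁/∂y = 8*x*y
Scalar curl = -1
At (-1, 2): -1.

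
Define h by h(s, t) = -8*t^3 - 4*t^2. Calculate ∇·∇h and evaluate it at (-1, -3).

∂²h/∂s² = 0
∂²h/∂t² = -8*(6*t + 1)
∇²h = -48*t - 8
At (-1, -3): 136.

136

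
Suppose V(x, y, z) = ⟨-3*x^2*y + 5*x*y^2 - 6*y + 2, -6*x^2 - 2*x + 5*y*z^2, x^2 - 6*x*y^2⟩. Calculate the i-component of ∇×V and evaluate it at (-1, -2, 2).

(∇×V)_1 = ∂V₃/∂y − ∂V₂/∂z
= -12*x*y − (10*y*z)
= -12*x*y - 10*y*z
At (-1, -2, 2): 16.

16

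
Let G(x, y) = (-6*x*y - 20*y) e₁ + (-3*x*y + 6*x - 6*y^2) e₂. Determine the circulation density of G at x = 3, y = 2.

38

∂G₂/∂x = -3*y + 6
∂G₁/∂y = -6*x - 20
Scalar curl = 6*x - 3*y + 26
At (3, 2): 38.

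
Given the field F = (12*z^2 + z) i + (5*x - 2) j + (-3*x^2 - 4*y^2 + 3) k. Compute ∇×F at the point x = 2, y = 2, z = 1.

(-16, 37, 5)

(∇×F)₁ = ∂F₃/∂y − ∂F₂/∂z = -8*y
(∇×F)₂ = ∂F₁/∂z − ∂F₃/∂x = 6*x + 24*z + 1
(∇×F)₃ = ∂F₂/∂x − ∂F₁/∂y = 5
∇×F = (-8*y, 6*x + 24*z + 1, 5)
At (2, 2, 1): (-16, 37, 5).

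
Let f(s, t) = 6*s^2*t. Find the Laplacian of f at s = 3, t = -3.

-36

∂²f/∂s² = 12*t
∂²f/∂t² = 0
∇²f = 12*t
At (3, -3): -36.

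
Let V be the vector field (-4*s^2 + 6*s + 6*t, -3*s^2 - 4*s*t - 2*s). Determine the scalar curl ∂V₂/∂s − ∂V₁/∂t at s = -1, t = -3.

∂V₂/∂s = -6*s - 4*t - 2
∂V₁/∂t = 6
Scalar curl = -6*s - 4*t - 8
At (-1, -3): 10.

10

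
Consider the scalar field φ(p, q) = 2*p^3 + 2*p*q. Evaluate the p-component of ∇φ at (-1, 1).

(∇φ)_1 = ∂φ/∂p = 6*p^2 + 2*q
At (-1, 1): 8.

8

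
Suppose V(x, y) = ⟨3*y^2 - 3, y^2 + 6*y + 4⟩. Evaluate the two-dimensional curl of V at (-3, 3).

-18

∂V₂/∂x = 0
∂V₁/∂y = 6*y
Scalar curl = -6*y
At (-3, 3): -18.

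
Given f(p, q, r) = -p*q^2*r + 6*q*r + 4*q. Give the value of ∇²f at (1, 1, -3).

∂²f/∂p² = 0
∂²f/∂q² = -2*p*r
∂²f/∂r² = 0
∇²f = -2*p*r
At (1, 1, -3): 6.

6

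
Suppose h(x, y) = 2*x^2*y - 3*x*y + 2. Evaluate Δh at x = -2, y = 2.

∂²h/∂x² = 4*y
∂²h/∂y² = 0
∇²h = 4*y
At (-2, 2): 8.

8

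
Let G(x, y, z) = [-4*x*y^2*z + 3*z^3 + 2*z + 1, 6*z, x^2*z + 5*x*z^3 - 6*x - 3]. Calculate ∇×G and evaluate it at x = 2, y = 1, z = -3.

(∇×G)₁ = ∂G₃/∂y − ∂G₂/∂z = -6
(∇×G)₂ = ∂G₁/∂z − ∂G₃/∂x = -4*x*y^2 - 2*x*z - 5*z^3 + 9*z^2 + 8
(∇×G)₃ = ∂G₂/∂x − ∂G₁/∂y = 8*x*y*z
∇×G = (-6, -4*x*y^2 - 2*x*z - 5*z^3 + 9*z^2 + 8, 8*x*y*z)
At (2, 1, -3): (-6, 228, -48).

(-6, 228, -48)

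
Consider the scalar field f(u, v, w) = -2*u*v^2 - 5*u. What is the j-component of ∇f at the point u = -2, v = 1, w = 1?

8

(∇f)_2 = ∂f/∂v = -4*u*v
At (-2, 1, 1): 8.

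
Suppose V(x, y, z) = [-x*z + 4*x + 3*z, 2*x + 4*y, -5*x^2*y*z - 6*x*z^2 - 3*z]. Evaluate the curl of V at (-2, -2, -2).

(40, -51, 2)

(∇×V)₁ = ∂V₃/∂y − ∂V₂/∂z = -5*x^2*z
(∇×V)₂ = ∂V₁/∂z − ∂V₃/∂x = 10*x*y*z - x + 6*z^2 + 3
(∇×V)₃ = ∂V₂/∂x − ∂V₁/∂y = 2
∇×V = (-5*x^2*z, 10*x*y*z - x + 6*z^2 + 3, 2)
At (-2, -2, -2): (40, -51, 2).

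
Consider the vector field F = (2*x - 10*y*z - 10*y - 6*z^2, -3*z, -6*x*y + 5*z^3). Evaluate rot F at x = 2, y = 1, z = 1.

(∇×F)₁ = ∂F₃/∂y − ∂F₂/∂z = -6*x + 3
(∇×F)₂ = ∂F₁/∂z − ∂F₃/∂x = -4*y - 12*z
(∇×F)₃ = ∂F₂/∂x − ∂F₁/∂y = 10*z + 10
∇×F = (-6*x + 3, -4*y - 12*z, 10*z + 10)
At (2, 1, 1): (-9, -16, 20).

(-9, -16, 20)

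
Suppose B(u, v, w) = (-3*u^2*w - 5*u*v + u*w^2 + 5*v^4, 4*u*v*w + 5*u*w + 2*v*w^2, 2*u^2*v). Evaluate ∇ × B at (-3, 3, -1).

(81, 15, -572)

(∇×B)₁ = ∂B₃/∂v − ∂B₂/∂w = 2*u^2 - 4*u*v - 5*u - 4*v*w
(∇×B)₂ = ∂B₁/∂w − ∂B₃/∂u = -3*u^2 - 4*u*v + 2*u*w
(∇×B)₃ = ∂B₂/∂u − ∂B₁/∂v = 5*u - 20*v^3 + 4*v*w + 5*w
∇×B = (2*u^2 - 4*u*v - 5*u - 4*v*w, -3*u^2 - 4*u*v + 2*u*w, 5*u - 20*v^3 + 4*v*w + 5*w)
At (-3, 3, -1): (81, 15, -572).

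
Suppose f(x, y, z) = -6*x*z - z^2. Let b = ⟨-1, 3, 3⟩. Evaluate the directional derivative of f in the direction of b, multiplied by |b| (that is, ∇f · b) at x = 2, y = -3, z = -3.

-36

∂f/∂x = -6*z
∂f/∂y = 0
∂f/∂z = -6*x - 2*z
∇f at (2, -3, -3) = (18, 0, -6)
∇f · b = (18)(-1) + (0)(3) + (-6)(3) = -36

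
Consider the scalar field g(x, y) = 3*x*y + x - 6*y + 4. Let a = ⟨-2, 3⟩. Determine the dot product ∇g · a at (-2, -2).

∂g/∂x = 3*y + 1
∂g/∂y = 3*x - 6
∇g at (-2, -2) = (-5, -12)
∇g · a = (-5)(-2) + (-12)(3) = -26

-26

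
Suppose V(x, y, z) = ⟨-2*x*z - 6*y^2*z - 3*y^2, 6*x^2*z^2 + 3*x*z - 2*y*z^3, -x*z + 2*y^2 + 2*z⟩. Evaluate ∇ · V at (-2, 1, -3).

∂V₁/∂x = -2*z
∂V₂/∂y = -2*z^3
∂V₃/∂z = -x + 2
∇·V = -x - 2*z^3 - 2*z + 2
At (-2, 1, -3): 64.

64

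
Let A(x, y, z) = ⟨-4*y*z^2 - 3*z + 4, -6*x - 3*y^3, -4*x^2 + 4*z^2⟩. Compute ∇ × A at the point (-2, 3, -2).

(0, 29, 10)

(∇×A)₁ = ∂A₃/∂y − ∂A₂/∂z = 0
(∇×A)₂ = ∂A₁/∂z − ∂A₃/∂x = 8*x - 8*y*z - 3
(∇×A)₃ = ∂A₂/∂x − ∂A₁/∂y = 4*z^2 - 6
∇×A = (0, 8*x - 8*y*z - 3, 4*z^2 - 6)
At (-2, 3, -2): (0, 29, 10).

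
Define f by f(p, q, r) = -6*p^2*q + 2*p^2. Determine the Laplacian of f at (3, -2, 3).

∂²f/∂p² = 4*(-3*q + 1)
∂²f/∂q² = 0
∂²f/∂r² = 0
∇²f = -12*q + 4
At (3, -2, 3): 28.

28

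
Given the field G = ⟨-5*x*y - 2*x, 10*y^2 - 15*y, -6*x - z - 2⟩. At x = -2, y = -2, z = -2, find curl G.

(0, 6, -10)

(∇×G)₁ = ∂G₃/∂y − ∂G₂/∂z = 0
(∇×G)₂ = ∂G₁/∂z − ∂G₃/∂x = 6
(∇×G)₃ = ∂G₂/∂x − ∂G₁/∂y = 5*x
∇×G = (0, 6, 5*x)
At (-2, -2, -2): (0, 6, -10).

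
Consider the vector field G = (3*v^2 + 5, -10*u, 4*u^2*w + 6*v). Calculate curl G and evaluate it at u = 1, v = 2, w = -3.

(6, 24, -22)

(∇×G)₁ = ∂G₃/∂v − ∂G₂/∂w = 6
(∇×G)₂ = ∂G₁/∂w − ∂G₃/∂u = -8*u*w
(∇×G)₃ = ∂G₂/∂u − ∂G₁/∂v = -6*v - 10
∇×G = (6, -8*u*w, -6*v - 10)
At (1, 2, -3): (6, 24, -22).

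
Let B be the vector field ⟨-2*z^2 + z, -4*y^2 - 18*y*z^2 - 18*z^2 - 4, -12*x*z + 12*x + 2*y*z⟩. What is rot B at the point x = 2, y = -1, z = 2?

(4, 5, 0)

(∇×B)₁ = ∂B₃/∂y − ∂B₂/∂z = 36*y*z + 38*z
(∇×B)₂ = ∂B₁/∂z − ∂B₃/∂x = 8*z - 11
(∇×B)₃ = ∂B₂/∂x − ∂B₁/∂y = 0
∇×B = (36*y*z + 38*z, 8*z - 11, 0)
At (2, -1, 2): (4, 5, 0).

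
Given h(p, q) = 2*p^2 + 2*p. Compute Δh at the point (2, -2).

4

∂²h/∂p² = 4
∂²h/∂q² = 0
∇²h = 4
At (2, -2): 4.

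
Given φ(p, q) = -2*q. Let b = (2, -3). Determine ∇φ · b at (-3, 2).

∂φ/∂p = 0
∂φ/∂q = -2
∇φ at (-3, 2) = (0, -2)
∇φ · b = (0)(2) + (-2)(-3) = 6

6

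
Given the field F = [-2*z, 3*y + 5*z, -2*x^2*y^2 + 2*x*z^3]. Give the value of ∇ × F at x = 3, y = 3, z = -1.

(-113, 108, 0)

(∇×F)₁ = ∂F₃/∂y − ∂F₂/∂z = -4*x^2*y - 5
(∇×F)₂ = ∂F₁/∂z − ∂F₃/∂x = 4*x*y^2 - 2*z^3 - 2
(∇×F)₃ = ∂F₂/∂x − ∂F₁/∂y = 0
∇×F = (-4*x^2*y - 5, 4*x*y^2 - 2*z^3 - 2, 0)
At (3, 3, -1): (-113, 108, 0).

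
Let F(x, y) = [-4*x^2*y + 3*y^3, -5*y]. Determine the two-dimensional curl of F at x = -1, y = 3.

-77

∂F₂/∂x = 0
∂F₁/∂y = -4*x^2 + 9*y^2
Scalar curl = 4*x^2 - 9*y^2
At (-1, 3): -77.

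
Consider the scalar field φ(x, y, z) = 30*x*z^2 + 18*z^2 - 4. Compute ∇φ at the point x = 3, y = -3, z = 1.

∂φ/∂x = 30*z^2
∂φ/∂y = 0
∂φ/∂z = 60*x*z + 36*z
∇φ = (30*z^2, 0, 60*x*z + 36*z)
At (3, -3, 1): (30, 0, 216).

(30, 0, 216)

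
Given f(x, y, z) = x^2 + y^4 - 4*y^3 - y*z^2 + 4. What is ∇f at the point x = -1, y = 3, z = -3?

(-2, -9, 18)

∂f/∂x = 2*x
∂f/∂y = 4*y^3 - 12*y^2 - z^2
∂f/∂z = -2*y*z
∇f = (2*x, 4*y^3 - 12*y^2 - z^2, -2*y*z)
At (-1, 3, -3): (-2, -9, 18).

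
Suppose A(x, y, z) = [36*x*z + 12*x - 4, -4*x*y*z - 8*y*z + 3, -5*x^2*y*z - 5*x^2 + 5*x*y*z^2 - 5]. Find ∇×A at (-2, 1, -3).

(∇×A)₁ = ∂A₃/∂y − ∂A₂/∂z = -5*x^2*z + 4*x*y + 5*x*z^2 + 8*y
(∇×A)₂ = ∂A₁/∂z − ∂A₃/∂x = 10*x*y*z + 46*x - 5*y*z^2
(∇×A)₃ = ∂A₂/∂x − ∂A₁/∂y = -4*y*z
∇×A = (-5*x^2*z + 4*x*y + 5*x*z^2 + 8*y, 10*x*y*z + 46*x - 5*y*z^2, -4*y*z)
At (-2, 1, -3): (-30, -77, 12).

(-30, -77, 12)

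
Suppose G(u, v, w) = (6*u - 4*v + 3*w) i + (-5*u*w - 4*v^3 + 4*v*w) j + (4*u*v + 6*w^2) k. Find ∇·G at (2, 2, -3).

∂G₁/∂u = 6
∂G₂/∂v = -12*v^2 + 4*w
∂G₃/∂w = 12*w
∇·G = -12*v^2 + 16*w + 6
At (2, 2, -3): -90.

-90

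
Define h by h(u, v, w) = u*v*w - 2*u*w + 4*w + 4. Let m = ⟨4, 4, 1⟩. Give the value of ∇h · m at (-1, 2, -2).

12

∂h/∂u = v*w - 2*w
∂h/∂v = u*w
∂h/∂w = u*v - 2*u + 4
∇h at (-1, 2, -2) = (0, 2, 4)
∇h · m = (0)(4) + (2)(4) + (4)(1) = 12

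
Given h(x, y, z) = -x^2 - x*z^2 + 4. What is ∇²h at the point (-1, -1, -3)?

∂²h/∂x² = -2
∂²h/∂y² = 0
∂²h/∂z² = -2*x
∇²h = -2*x - 2
At (-1, -1, -3): 0.

0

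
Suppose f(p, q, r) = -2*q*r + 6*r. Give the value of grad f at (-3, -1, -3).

∂f/∂p = 0
∂f/∂q = -2*r
∂f/∂r = -2*q + 6
∇f = (0, -2*r, -2*q + 6)
At (-3, -1, -3): (0, 6, 8).

(0, 6, 8)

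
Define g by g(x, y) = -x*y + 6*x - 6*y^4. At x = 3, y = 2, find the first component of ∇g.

4

(∇g)_1 = ∂g/∂x = -y + 6
At (3, 2): 4.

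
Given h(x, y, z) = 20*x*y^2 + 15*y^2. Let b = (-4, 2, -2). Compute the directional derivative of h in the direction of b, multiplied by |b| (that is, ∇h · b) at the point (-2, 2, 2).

-520

∂h/∂x = 20*y^2
∂h/∂y = 40*x*y + 30*y
∂h/∂z = 0
∇h at (-2, 2, 2) = (80, -100, 0)
∇h · b = (80)(-4) + (-100)(2) + (0)(-2) = -520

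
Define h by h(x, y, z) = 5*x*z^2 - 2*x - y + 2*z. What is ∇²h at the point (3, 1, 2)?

∂²h/∂x² = 0
∂²h/∂y² = 0
∂²h/∂z² = 10*x
∇²h = 10*x
At (3, 1, 2): 30.

30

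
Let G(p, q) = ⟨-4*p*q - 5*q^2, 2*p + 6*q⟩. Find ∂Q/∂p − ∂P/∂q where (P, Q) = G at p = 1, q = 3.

36

∂G₂/∂p = 2
∂G₁/∂q = -4*p - 10*q
Scalar curl = 4*p + 10*q + 2
At (1, 3): 36.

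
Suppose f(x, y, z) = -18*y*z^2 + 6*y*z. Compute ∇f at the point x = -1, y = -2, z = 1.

(0, -12, 60)

∂f/∂x = 0
∂f/∂y = -18*z^2 + 6*z
∂f/∂z = -36*y*z + 6*y
∇f = (0, -18*z^2 + 6*z, -36*y*z + 6*y)
At (-1, -2, 1): (0, -12, 60).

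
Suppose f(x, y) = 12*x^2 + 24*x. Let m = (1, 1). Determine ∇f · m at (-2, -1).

∂f/∂x = 24*x + 24
∂f/∂y = 0
∇f at (-2, -1) = (-24, 0)
∇f · m = (-24)(1) + (0)(1) = -24

-24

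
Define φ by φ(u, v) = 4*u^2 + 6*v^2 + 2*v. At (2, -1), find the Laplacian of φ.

20

∂²φ/∂u² = 8
∂²φ/∂v² = 12
∇²φ = 20
At (2, -1): 20.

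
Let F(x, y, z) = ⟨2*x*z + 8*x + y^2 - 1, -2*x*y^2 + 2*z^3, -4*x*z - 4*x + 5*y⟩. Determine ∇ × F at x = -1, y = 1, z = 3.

(∇×F)₁ = ∂F₃/∂y − ∂F₂/∂z = -6*z^2 + 5
(∇×F)₂ = ∂F₁/∂z − ∂F₃/∂x = 2*x + 4*z + 4
(∇×F)₃ = ∂F₂/∂x − ∂F₁/∂y = -2*y^2 - 2*y
∇×F = (-6*z^2 + 5, 2*x + 4*z + 4, -2*y^2 - 2*y)
At (-1, 1, 3): (-49, 14, -4).

(-49, 14, -4)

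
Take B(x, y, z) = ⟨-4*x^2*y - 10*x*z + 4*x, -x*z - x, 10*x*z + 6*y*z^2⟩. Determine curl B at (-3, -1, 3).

(∇×B)₁ = ∂B₃/∂y − ∂B₂/∂z = x + 6*z^2
(∇×B)₂ = ∂B₁/∂z − ∂B₃/∂x = -10*x - 10*z
(∇×B)₃ = ∂B₂/∂x − ∂B₁/∂y = 4*x^2 - z - 1
∇×B = (x + 6*z^2, -10*x - 10*z, 4*x^2 - z - 1)
At (-3, -1, 3): (51, 0, 32).

(51, 0, 32)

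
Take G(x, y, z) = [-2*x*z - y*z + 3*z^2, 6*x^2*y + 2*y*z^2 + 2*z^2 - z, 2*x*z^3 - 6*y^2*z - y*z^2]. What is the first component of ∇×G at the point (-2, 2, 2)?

-75

(∇×G)_1 = ∂G₃/∂y − ∂G₂/∂z
= -12*y*z - z^2 − (4*y*z + 4*z - 1)
= -16*y*z - z^2 - 4*z + 1
At (-2, 2, 2): -75.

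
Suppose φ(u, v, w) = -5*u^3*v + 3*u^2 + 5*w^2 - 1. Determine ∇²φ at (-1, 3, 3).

∂²φ/∂u² = 6*(-5*u*v + 1)
∂²φ/∂v² = 0
∂²φ/∂w² = 10
∇²φ = -30*u*v + 16
At (-1, 3, 3): 106.

106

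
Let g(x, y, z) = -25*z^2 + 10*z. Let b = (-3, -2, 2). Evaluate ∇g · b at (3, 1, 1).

-80

∂g/∂x = 0
∂g/∂y = 0
∂g/∂z = -50*z + 10
∇g at (3, 1, 1) = (0, 0, -40)
∇g · b = (0)(-3) + (0)(-2) + (-40)(2) = -80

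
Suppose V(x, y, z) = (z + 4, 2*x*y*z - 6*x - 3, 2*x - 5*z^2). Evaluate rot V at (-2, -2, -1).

(∇×V)₁ = ∂V₃/∂y − ∂V₂/∂z = -2*x*y
(∇×V)₂ = ∂V₁/∂z − ∂V₃/∂x = -1
(∇×V)₃ = ∂V₂/∂x − ∂V₁/∂y = 2*y*z - 6
∇×V = (-2*x*y, -1, 2*y*z - 6)
At (-2, -2, -1): (-8, -1, -2).

(-8, -1, -2)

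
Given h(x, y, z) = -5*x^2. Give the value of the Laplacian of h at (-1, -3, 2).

∂²h/∂x² = -10
∂²h/∂y² = 0
∂²h/∂z² = 0
∇²h = -10
At (-1, -3, 2): -10.

-10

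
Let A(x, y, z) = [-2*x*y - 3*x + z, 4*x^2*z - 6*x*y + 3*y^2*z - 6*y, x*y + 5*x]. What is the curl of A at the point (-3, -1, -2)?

(∇×A)₁ = ∂A₃/∂y − ∂A₂/∂z = -4*x^2 + x - 3*y^2
(∇×A)₂ = ∂A₁/∂z − ∂A₃/∂x = -y - 4
(∇×A)₃ = ∂A₂/∂x − ∂A₁/∂y = 8*x*z + 2*x - 6*y
∇×A = (-4*x^2 + x - 3*y^2, -y - 4, 8*x*z + 2*x - 6*y)
At (-3, -1, -2): (-42, -3, 48).

(-42, -3, 48)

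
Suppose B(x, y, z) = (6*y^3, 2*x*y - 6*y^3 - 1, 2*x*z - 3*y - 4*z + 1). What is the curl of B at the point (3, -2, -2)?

(-3, 4, -76)

(∇×B)₁ = ∂B₃/∂y − ∂B₂/∂z = -3
(∇×B)₂ = ∂B₁/∂z − ∂B₃/∂x = -2*z
(∇×B)₃ = ∂B₂/∂x − ∂B₁/∂y = -18*y^2 + 2*y
∇×B = (-3, -2*z, -18*y^2 + 2*y)
At (3, -2, -2): (-3, 4, -76).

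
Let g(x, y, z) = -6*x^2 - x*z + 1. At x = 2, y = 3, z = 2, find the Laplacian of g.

∂²g/∂x² = -12
∂²g/∂y² = 0
∂²g/∂z² = 0
∇²g = -12
At (2, 3, 2): -12.

-12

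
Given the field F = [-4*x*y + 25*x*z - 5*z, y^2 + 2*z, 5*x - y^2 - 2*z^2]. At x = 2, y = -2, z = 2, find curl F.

(2, 40, 8)

(∇×F)₁ = ∂F₃/∂y − ∂F₂/∂z = -2*y - 2
(∇×F)₂ = ∂F₁/∂z − ∂F₃/∂x = 25*x - 10
(∇×F)₃ = ∂F₂/∂x − ∂F₁/∂y = 4*x
∇×F = (-2*y - 2, 25*x - 10, 4*x)
At (2, -2, 2): (2, 40, 8).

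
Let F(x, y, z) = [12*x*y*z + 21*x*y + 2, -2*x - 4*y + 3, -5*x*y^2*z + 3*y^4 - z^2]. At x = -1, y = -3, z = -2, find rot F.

(-264, -54, -5)

(∇×F)₁ = ∂F₃/∂y − ∂F₂/∂z = -10*x*y*z + 12*y^3
(∇×F)₂ = ∂F₁/∂z − ∂F₃/∂x = 12*x*y + 5*y^2*z
(∇×F)₃ = ∂F₂/∂x − ∂F₁/∂y = -12*x*z - 21*x - 2
∇×F = (-10*x*y*z + 12*y^3, 12*x*y + 5*y^2*z, -12*x*z - 21*x - 2)
At (-1, -3, -2): (-264, -54, -5).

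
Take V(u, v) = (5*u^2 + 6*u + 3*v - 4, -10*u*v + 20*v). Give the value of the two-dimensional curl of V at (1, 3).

∂V₂/∂u = -10*v
∂V₁/∂v = 3
Scalar curl = -10*v - 3
At (1, 3): -33.

-33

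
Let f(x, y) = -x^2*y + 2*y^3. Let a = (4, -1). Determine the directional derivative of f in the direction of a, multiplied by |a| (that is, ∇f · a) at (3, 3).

∂f/∂x = -2*x*y
∂f/∂y = -x^2 + 6*y^2
∇f at (3, 3) = (-18, 45)
∇f · a = (-18)(4) + (45)(-1) = -117

-117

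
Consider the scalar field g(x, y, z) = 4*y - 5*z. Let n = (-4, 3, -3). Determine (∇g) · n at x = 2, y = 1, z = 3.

27

∂g/∂x = 0
∂g/∂y = 4
∂g/∂z = -5
∇g at (2, 1, 3) = (0, 4, -5)
∇g · n = (0)(-4) + (4)(3) + (-5)(-3) = 27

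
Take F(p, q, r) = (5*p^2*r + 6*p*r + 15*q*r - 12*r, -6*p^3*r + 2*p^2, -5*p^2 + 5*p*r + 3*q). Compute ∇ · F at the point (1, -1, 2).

∂F₁/∂p = 10*p*r + 6*r
∂F₂/∂q = 0
∂F₃/∂r = 5*p
∇·F = 10*p*r + 5*p + 6*r
At (1, -1, 2): 37.

37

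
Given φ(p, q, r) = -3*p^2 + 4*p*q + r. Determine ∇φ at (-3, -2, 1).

∂φ/∂p = -6*p + 4*q
∂φ/∂q = 4*p
∂φ/∂r = 1
∇φ = (-6*p + 4*q, 4*p, 1)
At (-3, -2, 1): (10, -12, 1).

(10, -12, 1)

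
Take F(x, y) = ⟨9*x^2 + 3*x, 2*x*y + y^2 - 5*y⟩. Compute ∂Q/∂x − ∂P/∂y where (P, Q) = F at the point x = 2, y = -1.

-2

∂F₂/∂x = 2*y
∂F₁/∂y = 0
Scalar curl = 2*y
At (2, -1): -2.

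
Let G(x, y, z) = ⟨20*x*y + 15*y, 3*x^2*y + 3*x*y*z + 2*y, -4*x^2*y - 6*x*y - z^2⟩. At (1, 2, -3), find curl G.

(-16, 28, -41)

(∇×G)₁ = ∂G₃/∂y − ∂G₂/∂z = -4*x^2 - 3*x*y - 6*x
(∇×G)₂ = ∂G₁/∂z − ∂G₃/∂x = 8*x*y + 6*y
(∇×G)₃ = ∂G₂/∂x − ∂G₁/∂y = 6*x*y - 20*x + 3*y*z - 15
∇×G = (-4*x^2 - 3*x*y - 6*x, 8*x*y + 6*y, 6*x*y - 20*x + 3*y*z - 15)
At (1, 2, -3): (-16, 28, -41).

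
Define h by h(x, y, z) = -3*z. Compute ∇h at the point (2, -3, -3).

∂h/∂x = 0
∂h/∂y = 0
∂h/∂z = -3
∇h = (0, 0, -3)
At (2, -3, -3): (0, 0, -3).

(0, 0, -3)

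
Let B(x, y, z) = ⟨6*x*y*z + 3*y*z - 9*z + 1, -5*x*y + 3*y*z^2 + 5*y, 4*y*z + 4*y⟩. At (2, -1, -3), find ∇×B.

(∇×B)₁ = ∂B₃/∂y − ∂B₂/∂z = -6*y*z + 4*z + 4
(∇×B)₂ = ∂B₁/∂z − ∂B₃/∂x = 6*x*y + 3*y - 9
(∇×B)₃ = ∂B₂/∂x − ∂B₁/∂y = -6*x*z - 5*y - 3*z
∇×B = (-6*y*z + 4*z + 4, 6*x*y + 3*y - 9, -6*x*z - 5*y - 3*z)
At (2, -1, -3): (-26, -24, 50).

(-26, -24, 50)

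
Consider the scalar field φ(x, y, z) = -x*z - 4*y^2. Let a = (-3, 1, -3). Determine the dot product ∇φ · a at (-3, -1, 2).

5

∂φ/∂x = -z
∂φ/∂y = -8*y
∂φ/∂z = -x
∇φ at (-3, -1, 2) = (-2, 8, 3)
∇φ · a = (-2)(-3) + (8)(1) + (3)(-3) = 5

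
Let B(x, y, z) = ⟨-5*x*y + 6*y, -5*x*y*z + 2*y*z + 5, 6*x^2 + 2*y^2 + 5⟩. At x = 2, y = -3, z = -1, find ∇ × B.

(∇×B)₁ = ∂B₃/∂y − ∂B₂/∂z = 5*x*y + 2*y
(∇×B)₂ = ∂B₁/∂z − ∂B₃/∂x = -12*x
(∇×B)₃ = ∂B₂/∂x − ∂B₁/∂y = 5*x - 5*y*z - 6
∇×B = (5*x*y + 2*y, -12*x, 5*x - 5*y*z - 6)
At (2, -3, -1): (-36, -24, -11).

(-36, -24, -11)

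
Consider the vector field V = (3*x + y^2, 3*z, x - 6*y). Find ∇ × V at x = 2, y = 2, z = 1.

(∇×V)₁ = ∂V₃/∂y − ∂V₂/∂z = -9
(∇×V)₂ = ∂V₁/∂z − ∂V₃/∂x = -1
(∇×V)₃ = ∂V₂/∂x − ∂V₁/∂y = -2*y
∇×V = (-9, -1, -2*y)
At (2, 2, 1): (-9, -1, -4).

(-9, -1, -4)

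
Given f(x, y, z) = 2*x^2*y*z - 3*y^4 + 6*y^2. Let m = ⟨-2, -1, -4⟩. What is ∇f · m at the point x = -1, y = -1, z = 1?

-2

∂f/∂x = 4*x*y*z
∂f/∂y = 2*x^2*z - 12*y^3 + 12*y
∂f/∂z = 2*x^2*y
∇f at (-1, -1, 1) = (4, 2, -2)
∇f · m = (4)(-2) + (2)(-1) + (-2)(-4) = -2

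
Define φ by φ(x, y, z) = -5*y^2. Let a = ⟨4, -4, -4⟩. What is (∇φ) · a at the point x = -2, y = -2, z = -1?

-80

∂φ/∂x = 0
∂φ/∂y = -10*y
∂φ/∂z = 0
∇φ at (-2, -2, -1) = (0, 20, 0)
∇φ · a = (0)(4) + (20)(-4) + (0)(-4) = -80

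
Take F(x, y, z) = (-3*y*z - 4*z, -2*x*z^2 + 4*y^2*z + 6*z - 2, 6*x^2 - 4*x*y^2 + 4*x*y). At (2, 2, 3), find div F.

48

∂F₁/∂x = 0
∂F₂/∂y = 8*y*z
∂F₃/∂z = 0
∇·F = 8*y*z
At (2, 2, 3): 48.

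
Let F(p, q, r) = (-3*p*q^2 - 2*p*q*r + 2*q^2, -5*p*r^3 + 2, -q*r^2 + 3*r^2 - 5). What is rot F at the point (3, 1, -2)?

(∇×F)₁ = ∂F₃/∂q − ∂F₂/∂r = 15*p*r^2 - r^2
(∇×F)₂ = ∂F₁/∂r − ∂F₃/∂p = -2*p*q
(∇×F)₃ = ∂F₂/∂p − ∂F₁/∂q = 6*p*q + 2*p*r - 4*q - 5*r^3
∇×F = (15*p*r^2 - r^2, -2*p*q, 6*p*q + 2*p*r - 4*q - 5*r^3)
At (3, 1, -2): (176, -6, 42).

(176, -6, 42)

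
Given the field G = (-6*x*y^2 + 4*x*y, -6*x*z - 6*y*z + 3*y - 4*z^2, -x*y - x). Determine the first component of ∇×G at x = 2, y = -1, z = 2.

(∇×G)_1 = ∂G₃/∂y − ∂G₂/∂z
= -x − (-6*x - 6*y - 8*z)
= 5*x + 6*y + 8*z
At (2, -1, 2): 20.

20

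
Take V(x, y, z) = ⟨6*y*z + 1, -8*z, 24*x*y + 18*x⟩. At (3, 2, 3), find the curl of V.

(80, -54, -18)

(∇×V)₁ = ∂V₃/∂y − ∂V₂/∂z = 24*x + 8
(∇×V)₂ = ∂V₁/∂z − ∂V₃/∂x = -18*y - 18
(∇×V)₃ = ∂V₂/∂x − ∂V₁/∂y = -6*z
∇×V = (24*x + 8, -18*y - 18, -6*z)
At (3, 2, 3): (80, -54, -18).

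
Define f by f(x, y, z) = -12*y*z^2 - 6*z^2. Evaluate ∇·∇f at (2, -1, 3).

∂²f/∂x² = 0
∂²f/∂y² = 0
∂²f/∂z² = -12*(2*y + 1)
∇²f = -24*y - 12
At (2, -1, 3): 12.

12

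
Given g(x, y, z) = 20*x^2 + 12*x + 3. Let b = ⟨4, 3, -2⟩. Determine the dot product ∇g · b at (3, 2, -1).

∂g/∂x = 40*x + 12
∂g/∂y = 0
∂g/∂z = 0
∇g at (3, 2, -1) = (132, 0, 0)
∇g · b = (132)(4) + (0)(3) + (0)(-2) = 528

528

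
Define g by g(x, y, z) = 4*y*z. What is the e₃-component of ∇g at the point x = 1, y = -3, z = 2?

(∇g)_3 = ∂g/∂z = 4*y
At (1, -3, 2): -12.

-12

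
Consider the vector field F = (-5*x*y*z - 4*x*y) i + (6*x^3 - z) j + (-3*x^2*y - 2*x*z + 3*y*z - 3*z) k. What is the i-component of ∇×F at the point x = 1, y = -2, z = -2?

(∇×F)_1 = ∂F₃/∂y − ∂F₂/∂z
= -3*x^2 + 3*z − (-1)
= -3*x^2 + 3*z + 1
At (1, -2, -2): -8.

-8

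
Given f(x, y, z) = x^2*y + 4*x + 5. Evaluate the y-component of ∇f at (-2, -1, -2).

4

(∇f)_2 = ∂f/∂y = x^2
At (-2, -1, -2): 4.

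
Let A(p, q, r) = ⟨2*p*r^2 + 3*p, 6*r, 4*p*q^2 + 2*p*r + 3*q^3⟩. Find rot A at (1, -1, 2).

(-5, 0, 0)

(∇×A)₁ = ∂A₃/∂q − ∂A₂/∂r = 8*p*q + 9*q^2 - 6
(∇×A)₂ = ∂A₁/∂r − ∂A₃/∂p = 4*p*r - 4*q^2 - 2*r
(∇×A)₃ = ∂A₂/∂p − ∂A₁/∂q = 0
∇×A = (8*p*q + 9*q^2 - 6, 4*p*r - 4*q^2 - 2*r, 0)
At (1, -1, 2): (-5, 0, 0).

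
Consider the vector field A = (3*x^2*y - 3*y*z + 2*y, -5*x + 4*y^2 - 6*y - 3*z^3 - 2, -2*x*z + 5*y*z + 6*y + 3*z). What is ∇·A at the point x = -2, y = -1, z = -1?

∂A₁/∂x = 6*x*y
∂A₂/∂y = 8*y - 6
∂A₃/∂z = -2*x + 5*y + 3
∇·A = 6*x*y - 2*x + 13*y - 3
At (-2, -1, -1): 0.

0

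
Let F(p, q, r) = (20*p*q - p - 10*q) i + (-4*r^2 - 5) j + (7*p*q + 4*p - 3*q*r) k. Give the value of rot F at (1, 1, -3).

(∇×F)₁ = ∂F₃/∂q − ∂F₂/∂r = 7*p + 5*r
(∇×F)₂ = ∂F₁/∂r − ∂F₃/∂p = -7*q - 4
(∇×F)₃ = ∂F₂/∂p − ∂F₁/∂q = -20*p + 10
∇×F = (7*p + 5*r, -7*q - 4, -20*p + 10)
At (1, 1, -3): (-8, -11, -10).

(-8, -11, -10)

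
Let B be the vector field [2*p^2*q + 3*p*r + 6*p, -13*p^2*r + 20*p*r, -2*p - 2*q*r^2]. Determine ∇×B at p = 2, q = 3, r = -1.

(10, 8, 24)

(∇×B)₁ = ∂B₃/∂q − ∂B₂/∂r = 13*p^2 - 20*p - 2*r^2
(∇×B)₂ = ∂B₁/∂r − ∂B₃/∂p = 3*p + 2
(∇×B)₃ = ∂B₂/∂p − ∂B₁/∂q = -2*p^2 - 26*p*r + 20*r
∇×B = (13*p^2 - 20*p - 2*r^2, 3*p + 2, -2*p^2 - 26*p*r + 20*r)
At (2, 3, -1): (10, 8, 24).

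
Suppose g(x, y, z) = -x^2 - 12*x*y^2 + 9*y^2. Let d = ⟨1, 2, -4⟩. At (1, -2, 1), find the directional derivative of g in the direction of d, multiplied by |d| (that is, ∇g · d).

∂g/∂x = -2*x - 12*y^2
∂g/∂y = -24*x*y + 18*y
∂g/∂z = 0
∇g at (1, -2, 1) = (-50, 12, 0)
∇g · d = (-50)(1) + (12)(2) + (0)(-4) = -26

-26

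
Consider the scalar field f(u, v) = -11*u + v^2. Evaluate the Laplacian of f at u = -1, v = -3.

2

∂²f/∂u² = 0
∂²f/∂v² = 2
∇²f = 2
At (-1, -3): 2.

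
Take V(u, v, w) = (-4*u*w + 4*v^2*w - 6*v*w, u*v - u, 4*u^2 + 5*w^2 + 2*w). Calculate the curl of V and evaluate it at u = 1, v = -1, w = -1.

(0, -2, -16)

(∇×V)₁ = ∂V₃/∂v − ∂V₂/∂w = 0
(∇×V)₂ = ∂V₁/∂w − ∂V₃/∂u = -12*u + 4*v^2 - 6*v
(∇×V)₃ = ∂V₂/∂u − ∂V₁/∂v = -8*v*w + v + 6*w - 1
∇×V = (0, -12*u + 4*v^2 - 6*v, -8*v*w + v + 6*w - 1)
At (1, -1, -1): (0, -2, -16).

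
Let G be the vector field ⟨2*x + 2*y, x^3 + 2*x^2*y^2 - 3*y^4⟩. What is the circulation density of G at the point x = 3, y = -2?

∂G₂/∂x = 3*x^2 + 4*x*y^2
∂G₁/∂y = 2
Scalar curl = 3*x^2 + 4*x*y^2 - 2
At (3, -2): 73.

73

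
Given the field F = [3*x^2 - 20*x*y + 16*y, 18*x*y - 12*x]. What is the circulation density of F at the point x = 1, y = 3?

46

∂F₂/∂x = 18*y - 12
∂F₁/∂y = -20*x + 16
Scalar curl = 20*x + 18*y - 28
At (1, 3): 46.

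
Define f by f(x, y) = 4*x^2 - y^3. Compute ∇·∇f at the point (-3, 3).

∂²f/∂x² = 8
∂²f/∂y² = -6*y
∇²f = -6*y + 8
At (-3, 3): -10.

-10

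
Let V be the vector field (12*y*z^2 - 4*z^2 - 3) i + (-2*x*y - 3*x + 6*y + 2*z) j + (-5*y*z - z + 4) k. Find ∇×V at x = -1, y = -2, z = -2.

(∇×V)₁ = ∂V₃/∂y − ∂V₂/∂z = -5*z - 2
(∇×V)₂ = ∂V₁/∂z − ∂V₃/∂x = 24*y*z - 8*z
(∇×V)₃ = ∂V₂/∂x − ∂V₁/∂y = -2*y - 12*z^2 - 3
∇×V = (-5*z - 2, 24*y*z - 8*z, -2*y - 12*z^2 - 3)
At (-1, -2, -2): (8, 112, -47).

(8, 112, -47)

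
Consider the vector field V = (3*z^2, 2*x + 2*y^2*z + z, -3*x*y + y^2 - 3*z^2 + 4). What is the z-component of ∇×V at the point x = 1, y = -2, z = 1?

2

(∇×V)_3 = ∂V₂/∂x − ∂V₁/∂y
= 2 − (0)
= 2
At (1, -2, 1): 2.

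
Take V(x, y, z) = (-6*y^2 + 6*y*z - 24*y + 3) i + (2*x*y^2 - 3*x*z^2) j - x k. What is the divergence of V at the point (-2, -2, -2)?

16

∂V₁/∂x = 0
∂V₂/∂y = 4*x*y
∂V₃/∂z = 0
∇·V = 4*x*y
At (-2, -2, -2): 16.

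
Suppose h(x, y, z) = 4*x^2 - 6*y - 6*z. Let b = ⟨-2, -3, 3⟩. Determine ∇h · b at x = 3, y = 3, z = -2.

-48

∂h/∂x = 8*x
∂h/∂y = -6
∂h/∂z = -6
∇h at (3, 3, -2) = (24, -6, -6)
∇h · b = (24)(-2) + (-6)(-3) + (-6)(3) = -48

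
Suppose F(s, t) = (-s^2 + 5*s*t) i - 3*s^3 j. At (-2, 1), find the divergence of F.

∂F₁/∂s = -2*s + 5*t
∂F₂/∂t = 0
∇·F = -2*s + 5*t
At (-2, 1): 9.

9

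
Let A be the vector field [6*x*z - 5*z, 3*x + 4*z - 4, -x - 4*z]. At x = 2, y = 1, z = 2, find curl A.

(∇×A)₁ = ∂A₃/∂y − ∂A₂/∂z = -4
(∇×A)₂ = ∂A₁/∂z − ∂A₃/∂x = 6*x - 4
(∇×A)₃ = ∂A₂/∂x − ∂A₁/∂y = 3
∇×A = (-4, 6*x - 4, 3)
At (2, 1, 2): (-4, 8, 3).

(-4, 8, 3)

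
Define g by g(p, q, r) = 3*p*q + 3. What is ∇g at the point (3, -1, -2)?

∂g/∂p = 3*q
∂g/∂q = 3*p
∂g/∂r = 0
∇g = (3*q, 3*p, 0)
At (3, -1, -2): (-3, 9, 0).

(-3, 9, 0)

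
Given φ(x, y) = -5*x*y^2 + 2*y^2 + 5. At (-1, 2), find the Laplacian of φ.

14

∂²φ/∂x² = 0
∂²φ/∂y² = 2*(-5*x + 2)
∇²φ = -10*x + 4
At (-1, 2): 14.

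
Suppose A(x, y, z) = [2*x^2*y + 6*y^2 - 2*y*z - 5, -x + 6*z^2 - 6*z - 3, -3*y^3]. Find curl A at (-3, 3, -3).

(∇×A)₁ = ∂A₃/∂y − ∂A₂/∂z = -9*y^2 - 12*z + 6
(∇×A)₂ = ∂A₁/∂z − ∂A₃/∂x = -2*y
(∇×A)₃ = ∂A₂/∂x − ∂A₁/∂y = -2*x^2 - 12*y + 2*z - 1
∇×A = (-9*y^2 - 12*z + 6, -2*y, -2*x^2 - 12*y + 2*z - 1)
At (-3, 3, -3): (-39, -6, -61).

(-39, -6, -61)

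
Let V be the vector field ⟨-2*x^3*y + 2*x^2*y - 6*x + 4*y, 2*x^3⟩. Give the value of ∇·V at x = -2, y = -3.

∂V₁/∂x = -6*x^2*y + 4*x*y - 6
∂V₂/∂y = 0
∇·V = -6*x^2*y + 4*x*y - 6
At (-2, -3): 90.

90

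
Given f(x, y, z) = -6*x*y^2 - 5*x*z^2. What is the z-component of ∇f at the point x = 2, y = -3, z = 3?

(∇f)_3 = ∂f/∂z = -10*x*z
At (2, -3, 3): -60.

-60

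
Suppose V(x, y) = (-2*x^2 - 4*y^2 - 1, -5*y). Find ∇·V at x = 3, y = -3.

-17

∂V₁/∂x = -4*x
∂V₂/∂y = -5
∇·V = -4*x - 5
At (3, -3): -17.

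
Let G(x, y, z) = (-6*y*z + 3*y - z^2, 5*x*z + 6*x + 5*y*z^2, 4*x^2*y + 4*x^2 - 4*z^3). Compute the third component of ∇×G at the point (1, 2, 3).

(∇×G)_3 = ∂G₂/∂x − ∂G₁/∂y
= 5*z + 6 − (-6*z + 3)
= 11*z + 3
At (1, 2, 3): 36.

36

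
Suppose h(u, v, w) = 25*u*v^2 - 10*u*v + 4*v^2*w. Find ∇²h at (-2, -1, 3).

-76

∂²h/∂u² = 0
∂²h/∂v² = 2*(25*u + 4*w)
∂²h/∂w² = 0
∇²h = 50*u + 8*w
At (-2, -1, 3): -76.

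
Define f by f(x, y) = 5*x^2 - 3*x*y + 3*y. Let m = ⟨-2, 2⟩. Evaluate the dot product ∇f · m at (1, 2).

∂f/∂x = 10*x - 3*y
∂f/∂y = -3*x + 3
∇f at (1, 2) = (4, 0)
∇f · m = (4)(-2) + (0)(2) = -8

-8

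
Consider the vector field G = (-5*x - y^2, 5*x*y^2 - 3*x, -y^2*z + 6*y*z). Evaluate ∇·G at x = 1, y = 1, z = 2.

10

∂G₁/∂x = -5
∂G₂/∂y = 10*x*y
∂G₃/∂z = -y^2 + 6*y
∇·G = 10*x*y - y^2 + 6*y - 5
At (1, 1, 2): 10.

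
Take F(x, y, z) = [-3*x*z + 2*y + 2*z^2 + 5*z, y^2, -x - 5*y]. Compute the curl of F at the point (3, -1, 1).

(-5, 1, -2)

(∇×F)₁ = ∂F₃/∂y − ∂F₂/∂z = -5
(∇×F)₂ = ∂F₁/∂z − ∂F₃/∂x = -3*x + 4*z + 6
(∇×F)₃ = ∂F₂/∂x − ∂F₁/∂y = -2
∇×F = (-5, -3*x + 4*z + 6, -2)
At (3, -1, 1): (-5, 1, -2).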